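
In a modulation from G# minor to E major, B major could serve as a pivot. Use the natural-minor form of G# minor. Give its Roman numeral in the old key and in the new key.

The scale of G# minor (natural minor) is G# A# B C# D# E F#; B is degree 3, and the triad built there (B-D#-F#) is major, so it is III.
The scale of E major is E F# G# A B C# D#; B is degree 5, and the triad built there (B-D#-F#) is major, so it is V.

III in G# minor; V in E major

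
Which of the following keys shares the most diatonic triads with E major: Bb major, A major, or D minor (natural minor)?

A major

Triads of E major: E major (I), F# minor (ii), G# minor (iii), A major (IV), B major (V), C# minor (vi), D# diminished (vii°).
Bb major shares 0: none.
A major shares 4: E, F#m, A, C#m.
D minor (natural minor) shares 0: none.
The most common triads (4) are shared with A major.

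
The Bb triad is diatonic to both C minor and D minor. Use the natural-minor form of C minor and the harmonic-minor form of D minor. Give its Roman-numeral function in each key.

The scale of C minor (natural minor) is C D Eb F G Ab Bb; Bb is degree 7, and the triad built there (Bb-D-F) is major, so it is VII.
The scale of D minor (harmonic minor) is D E F G A Bb C#; Bb is degree 6, and the triad built there (Bb-D-F) is major, so it is VI.

VII in C minor; VI in D minor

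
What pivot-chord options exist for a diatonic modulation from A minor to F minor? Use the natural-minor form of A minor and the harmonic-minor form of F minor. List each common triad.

C

Triads in A minor (natural minor): Am (i), Bdim (ii°), C (III), Dm (iv), Em (v), F (VI), G (VII).
Triads in F minor (harmonic minor): Fm (i), Gdim (ii°), A♭aug (III+), B♭m (iv), C (V), D♭ (VI), Edim (vii°).
Shared triads with their functions: C (III in A minor, V in F minor).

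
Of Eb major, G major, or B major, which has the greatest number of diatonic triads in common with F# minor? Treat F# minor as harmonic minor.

G major

Triads of F# minor (harmonic minor): F# minor (i), G# diminished (ii°), A augmented (III+), B minor (iv), C# major (V), D major (VI), E# diminished (vii°).
Eb major shares 0: none.
G major shares 2: Bm, D.
B major shares 0: none.
The most common triads (2) are shared with G major.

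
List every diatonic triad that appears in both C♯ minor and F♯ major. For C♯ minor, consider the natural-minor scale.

Triads in C♯ minor (natural minor): C♯m (i), D♯dim (ii°), E (III), F♯m (iv), G♯m (v), A (VI), B (VII).
Triads in F♯ major: F♯ (I), G♯m (ii), A♯m (iii), B (IV), C♯ (V), D♯m (vi), E♯dim (vii°).
Shared triads with their functions: G♯m (v in C♯ minor, ii in F♯ major); B (VII in C♯ minor, IV in F♯ major).

G♯m, B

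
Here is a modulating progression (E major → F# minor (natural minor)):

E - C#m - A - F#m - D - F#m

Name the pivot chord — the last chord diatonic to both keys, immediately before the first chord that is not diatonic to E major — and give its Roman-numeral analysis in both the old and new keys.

F#m — ii in E major, i in F# minor

Chords diatonic to E major: E, F#m, G#m, A, B, C#m, D#dim.
Reading the progression, the first chord not in that set is D, so the modulation leaves E major there.
The chord immediately before D is F#m, which is diatonic to both keys: ii in E major and i in F# minor.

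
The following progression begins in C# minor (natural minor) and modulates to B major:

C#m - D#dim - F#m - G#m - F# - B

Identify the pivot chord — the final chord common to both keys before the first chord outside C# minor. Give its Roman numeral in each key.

Chords diatonic to C# minor: C#m, D#dim, E, F#m, G#m, A, B.
Reading the progression, the first chord not in that set is F#, so the modulation leaves C# minor there.
The chord immediately before F# is G#m, which is diatonic to both keys: v in C# minor and vi in B major.

G#m — v in C# minor, vi in B major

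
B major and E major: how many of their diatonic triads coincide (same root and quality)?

Diatonic triads of B major: B (I), C♯m (ii), D♯m (iii), E (IV), F♯ (V), G♯m (vi), A♯dim (vii°).
Diatonic triads of E major: E (I), F♯m (ii), G♯m (iii), A (IV), B (V), C♯m (vi), D♯dim (vii°).
Matching root and quality in both lists: B, C♯m, E, G♯m.
That gives 4 common triads.

4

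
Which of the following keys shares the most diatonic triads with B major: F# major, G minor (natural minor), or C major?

F# major

Triads of B major: B (I), C#m (ii), D#m (iii), E (IV), F# (V), G#m (vi), A#dim (vii°).
F# major shares 4: B, D#m, F#, G#m.
G minor (natural minor) shares 0: none.
C major shares 0: none.
The most common triads (4) are shared with F# major.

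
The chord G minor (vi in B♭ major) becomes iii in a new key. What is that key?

The numeral iii denotes a minor triad on scale degree 3. With G on degree 3, the tonic of the new key is E♭.
Degree 3 carries a minor triad in major keys, so the destination is E♭ major.
Check: the diatonic triads of E♭ major are E♭ (I), Fm (ii), Gm (iii), A♭ (IV), B♭ (V), Cm (vi), Ddim (vii°) — G minor is indeed iii.

E♭ major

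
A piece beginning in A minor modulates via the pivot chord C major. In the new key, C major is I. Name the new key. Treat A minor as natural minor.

The numeral I denotes a major triad on scale degree 1. With C on degree 1, the tonic of the new key is C.
Degree 1 carries a major triad in major keys, so the destination is C major.
Check: the diatonic triads of C major are C (I), Dm (ii), Em (iii), F (IV), G (V), Am (vi), Bdim (vii°) — C major is indeed I.

C major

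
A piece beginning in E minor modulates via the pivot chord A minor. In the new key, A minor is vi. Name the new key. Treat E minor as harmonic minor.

C major

The numeral vi denotes a minor triad on scale degree 6. With A on degree 6, the tonic of the new key is C.
Degree 6 carries a minor triad in major keys, so the destination is C major.
Check: the diatonic triads of C major are C (I), Dm (ii), Em (iii), F (IV), G (V), Am (vi), Bdim (vii°) — A minor is indeed vi.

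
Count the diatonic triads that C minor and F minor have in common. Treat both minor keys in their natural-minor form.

4

Diatonic triads of C minor (natural minor): Cm (i), Ddim (ii°), Eb (III), Fm (iv), Gm (v), Ab (VI), Bb (VII).
Diatonic triads of F minor (natural minor): Fm (i), Gdim (ii°), Ab (III), Bbm (iv), Cm (v), Db (VI), Eb (VII).
Matching root and quality in both lists: Cm, Eb, Fm, Ab.
That gives 4 common triads.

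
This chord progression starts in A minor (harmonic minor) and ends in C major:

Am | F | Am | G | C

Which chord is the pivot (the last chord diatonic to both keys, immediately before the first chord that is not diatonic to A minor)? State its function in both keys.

Chords diatonic to A minor: Am, Bdim, Caug, Dm, E, F, G♯dim.
Reading the progression, the first chord not in that set is G, so the modulation leaves A minor there.
The chord immediately before G is Am, which is diatonic to both keys: i in A minor and vi in C major.

Am — i in A minor, vi in C major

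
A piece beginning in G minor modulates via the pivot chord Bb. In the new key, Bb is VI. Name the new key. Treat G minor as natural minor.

D minor

The numeral VI denotes a major triad on scale degree 6. With Bb on degree 6, the tonic of the new key is D.
Degree 6 carries a major triad in minor keys, so the destination is D minor.
Check: the diatonic triads of D minor (natural minor) are Dm (i), Edim (ii°), F (III), Gm (iv), Am (v), Bb (VI), C (VII) — Bb is indeed VI.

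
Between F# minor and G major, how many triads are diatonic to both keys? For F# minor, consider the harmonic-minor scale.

Diatonic triads of F# minor (harmonic minor): F#m (i), G#dim (ii°), Aaug (III+), Bm (iv), C# (V), D (VI), E#dim (vii°).
Diatonic triads of G major: G (I), Am (ii), Bm (iii), C (IV), D (V), Em (vi), F#dim (vii°).
Matching root and quality in both lists: Bm, D.
That gives 2 common triads.

2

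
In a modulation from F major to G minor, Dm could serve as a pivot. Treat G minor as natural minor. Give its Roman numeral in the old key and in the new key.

vi in F major; v in G minor

The scale of F major is F G A Bb C D E; D is degree 6, and the triad built there (D-F-A) is minor, so it is vi.
The scale of G minor (natural minor) is G A Bb C D Eb F; D is degree 5, and the triad built there (D-F-A) is minor, so it is v.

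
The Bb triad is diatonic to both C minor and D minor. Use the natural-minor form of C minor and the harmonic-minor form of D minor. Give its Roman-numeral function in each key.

VII in C minor; VI in D minor

The scale of C minor (natural minor) is C D Eb F G Ab Bb; Bb is degree 7, and the triad built there (Bb-D-F) is major, so it is VII.
The scale of D minor (harmonic minor) is D E F G A Bb C#; Bb is degree 6, and the triad built there (Bb-D-F) is major, so it is VI.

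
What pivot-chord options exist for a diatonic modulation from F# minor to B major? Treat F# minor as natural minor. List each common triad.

C#m, E

Triads in F# minor (natural minor): F#m (i), G#dim (ii°), A (III), Bm (iv), C#m (v), D (VI), E (VII).
Triads in B major: B (I), C#m (ii), D#m (iii), E (IV), F# (V), G#m (vi), A#dim (vii°).
Shared triads with their functions: C#m (v in F# minor, ii in B major); E (VII in F# minor, IV in B major).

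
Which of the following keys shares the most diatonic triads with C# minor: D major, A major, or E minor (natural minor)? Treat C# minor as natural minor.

Triads of C# minor (natural minor): C#m (i), D#dim (ii°), E (III), F#m (iv), G#m (v), A (VI), B (VII).
D major shares 2: F#m, A.
A major shares 4: C#m, E, F#m, A.
E minor (natural minor) shares 0: none.
The most common triads (4) are shared with A major.

A major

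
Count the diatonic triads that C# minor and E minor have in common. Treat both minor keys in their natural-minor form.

0

Diatonic triads of C# minor (natural minor): C#m (i), D#dim (ii°), E (III), F#m (iv), G#m (v), A (VI), B (VII).
Diatonic triads of E minor (natural minor): Em (i), F#dim (ii°), G (III), Am (iv), Bm (v), C (VI), D (VII).
No triad has the same root and quality in both keys.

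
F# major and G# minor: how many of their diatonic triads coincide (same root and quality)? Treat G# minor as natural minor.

Diatonic triads of F# major: F# (I), G#m (ii), A#m (iii), B (IV), C# (V), D#m (vi), E#dim (vii°).
Diatonic triads of G# minor (natural minor): G#m (i), A#dim (ii°), B (III), C#m (iv), D#m (v), E (VI), F# (VII).
Matching root and quality in both lists: F#, G#m, B, D#m.
That gives 4 common triads.

4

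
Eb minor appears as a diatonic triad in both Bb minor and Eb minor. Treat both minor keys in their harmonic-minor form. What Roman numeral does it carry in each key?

iv in Bb minor; i in Eb minor

The scale of Bb minor (harmonic minor) is Bb C Db Eb F Gb A; Eb is degree 4, and the triad built there (Eb-Gb-Bb) is minor, so it is iv.
The scale of Eb minor (harmonic minor) is Eb F Gb Ab Bb Cb D; Eb is degree 1, and the triad built there (Eb-Gb-Bb) is minor, so it is i.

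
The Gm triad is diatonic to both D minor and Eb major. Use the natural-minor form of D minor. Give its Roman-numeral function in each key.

iv in D minor; iii in Eb major

The scale of D minor (natural minor) is D E F G A Bb C; G is degree 4, and the triad built there (G-Bb-D) is minor, so it is iv.
The scale of Eb major is Eb F G Ab Bb C D; G is degree 3, and the triad built there (G-Bb-D) is minor, so it is iii.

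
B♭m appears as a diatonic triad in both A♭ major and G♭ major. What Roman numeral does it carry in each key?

ii in A♭ major; iii in G♭ major

The scale of A♭ major is A♭ B♭ C D♭ E♭ F G; B♭ is degree 2, and the triad built there (B♭-D♭-F) is minor, so it is ii.
The scale of G♭ major is G♭ A♭ B♭ C♭ D♭ E♭ F; B♭ is degree 3, and the triad built there (B♭-D♭-F) is minor, so it is iii.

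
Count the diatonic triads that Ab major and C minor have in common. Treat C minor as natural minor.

4

Diatonic triads of Ab major: Ab (I), Bbm (ii), Cm (iii), Db (IV), Eb (V), Fm (vi), Gdim (vii°).
Diatonic triads of C minor (natural minor): Cm (i), Ddim (ii°), Eb (III), Fm (iv), Gm (v), Ab (VI), Bb (VII).
Matching root and quality in both lists: Ab, Cm, Eb, Fm.
That gives 4 common triads.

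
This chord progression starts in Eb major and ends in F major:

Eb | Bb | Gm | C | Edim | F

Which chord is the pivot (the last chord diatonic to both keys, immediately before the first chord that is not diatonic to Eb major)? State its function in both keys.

Chords diatonic to Eb major: Eb, Fm, Gm, Ab, Bb, Cm, Ddim.
Reading the progression, the first chord not in that set is C, so the modulation leaves Eb major there.
The chord immediately before C is Gm, which is diatonic to both keys: iii in Eb major and ii in F major.

Gm — iii in Eb major, ii in F major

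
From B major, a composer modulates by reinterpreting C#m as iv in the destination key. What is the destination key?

G# minor

The numeral iv denotes a minor triad on scale degree 4. With C# on degree 4, the tonic of the new key is G#.
Degree 4 carries a minor triad in minor keys, so the destination is G# minor.
Check: the diatonic triads of G# minor (natural minor) are G#m (i), A#dim (ii°), B (III), C#m (iv), D#m (v), E (VI), F# (VII) — C#m is indeed iv.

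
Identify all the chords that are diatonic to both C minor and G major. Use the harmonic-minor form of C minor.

G

Triads in C minor (harmonic minor): Cm (i), Ddim (ii°), Ebaug (III+), Fm (iv), G (V), Ab (VI), Bdim (vii°).
Triads in G major: G (I), Am (ii), Bm (iii), C (IV), D (V), Em (vi), F#dim (vii°).
Shared triads with their functions: G (V in C minor, I in G major).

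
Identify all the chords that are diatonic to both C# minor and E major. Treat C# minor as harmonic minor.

Triads in C# minor (harmonic minor): C#m (i), D#dim (ii°), Eaug (III+), F#m (iv), G# (V), A (VI), B#dim (vii°).
Triads in E major: E (I), F#m (ii), G#m (iii), A (IV), B (V), C#m (vi), D#dim (vii°).
Shared triads with their functions: C#m (i in C# minor, vi in E major); D#dim (ii° in C# minor, vii° in E major); F#m (iv in C# minor, ii in E major); A (VI in C# minor, IV in E major).

C#m, D#dim, F#m, A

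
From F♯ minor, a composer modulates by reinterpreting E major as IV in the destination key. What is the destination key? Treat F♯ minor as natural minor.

The numeral IV denotes a major triad on scale degree 4. With E on degree 4, the tonic of the new key is B.
Degree 4 carries a major triad in major keys, so the destination is B major.
Check: the diatonic triads of B major are B (I), C♯m (ii), D♯m (iii), E (IV), F♯ (V), G♯m (vi), A♯dim (vii°) — E major is indeed IV.

B major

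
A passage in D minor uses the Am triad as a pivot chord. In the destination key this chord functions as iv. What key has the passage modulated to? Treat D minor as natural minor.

E minor

The numeral iv denotes a minor triad on scale degree 4. With A on degree 4, the tonic of the new key is E.
Degree 4 carries a minor triad in minor keys, so the destination is E minor.
Check: the diatonic triads of E minor (natural minor) are Em (i), F#dim (ii°), G (III), Am (iv), Bm (v), C (VI), D (VII) — Am is indeed iv.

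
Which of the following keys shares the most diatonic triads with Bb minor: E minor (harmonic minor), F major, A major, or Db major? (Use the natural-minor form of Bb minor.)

Db major

Triads of Bb minor (natural minor): Bb minor (i), C diminished (ii°), Db major (III), Eb minor (iv), F minor (v), Gb major (VI), Ab major (VII).
E minor (harmonic minor) shares 0: none.
F major shares 0: none.
A major shares 0: none.
Db major shares 7: Bbm, Cdim, Db, Ebm, Fm, Gb, Ab.
The most common triads (7) are shared with Db major.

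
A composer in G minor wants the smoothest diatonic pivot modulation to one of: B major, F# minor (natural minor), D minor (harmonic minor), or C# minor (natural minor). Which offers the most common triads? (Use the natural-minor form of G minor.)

D minor

Triads of G minor (natural minor): G minor (i), A diminished (ii°), Bb major (III), C minor (iv), D minor (v), Eb major (VI), F major (VII).
B major shares 0: none.
F# minor (natural minor) shares 0: none.
D minor (harmonic minor) shares 3: Gm, Bb, Dm.
C# minor (natural minor) shares 0: none.
The most common triads (3) are shared with D minor.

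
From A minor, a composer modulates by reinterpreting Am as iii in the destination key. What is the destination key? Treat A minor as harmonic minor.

F major

The numeral iii denotes a minor triad on scale degree 3. With A on degree 3, the tonic of the new key is F.
Degree 3 carries a minor triad in major keys, so the destination is F major.
Check: the diatonic triads of F major are F (I), Gm (ii), Am (iii), Bb (IV), C (V), Dm (vi), Edim (vii°) — Am is indeed iii.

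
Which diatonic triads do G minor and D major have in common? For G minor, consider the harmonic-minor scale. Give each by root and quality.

Triads in G minor (harmonic minor): G minor (i), A diminished (ii°), B♭ augmented (III+), C minor (iv), D major (V), E♭ major (VI), F♯ diminished (vii°).
Triads in D major: D major (I), E minor (ii), F♯ minor (iii), G major (IV), A major (V), B minor (vi), C♯ diminished (vii°).
Shared triads with their functions: D major (V in G minor, I in D major).

D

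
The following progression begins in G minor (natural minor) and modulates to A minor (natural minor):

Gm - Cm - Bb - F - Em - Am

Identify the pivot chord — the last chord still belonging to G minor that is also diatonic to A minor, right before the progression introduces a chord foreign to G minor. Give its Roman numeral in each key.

F — VII in G minor, VI in A minor

Chords diatonic to G minor: Gm, Adim, Bb, Cm, Dm, Eb, F.
Reading the progression, the first chord not in that set is Em, so the modulation leaves G minor there.
The chord immediately before Em is F, which is diatonic to both keys: VII in G minor and VI in A minor.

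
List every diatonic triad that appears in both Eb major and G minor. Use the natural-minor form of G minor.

Eb, Gm, Bb, Cm

Triads in Eb major: Eb (I), Fm (ii), Gm (iii), Ab (IV), Bb (V), Cm (vi), Ddim (vii°).
Triads in G minor (natural minor): Gm (i), Adim (ii°), Bb (III), Cm (iv), Dm (v), Eb (VI), F (VII).
Shared triads with their functions: Eb (I in Eb major, VI in G minor); Gm (iii in Eb major, i in G minor); Bb (V in Eb major, III in G minor); Cm (vi in Eb major, iv in G minor).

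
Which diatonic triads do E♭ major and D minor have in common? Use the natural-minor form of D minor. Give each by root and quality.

Triads in E♭ major: E♭ major (I), F minor (ii), G minor (iii), A♭ major (IV), B♭ major (V), C minor (vi), D diminished (vii°).
Triads in D minor (natural minor): D minor (i), E diminished (ii°), F major (III), G minor (iv), A minor (v), B♭ major (VI), C major (VII).
Shared triads with their functions: G minor (iii in E♭ major, iv in D minor); B♭ major (V in E♭ major, VI in D minor).

Gm, B♭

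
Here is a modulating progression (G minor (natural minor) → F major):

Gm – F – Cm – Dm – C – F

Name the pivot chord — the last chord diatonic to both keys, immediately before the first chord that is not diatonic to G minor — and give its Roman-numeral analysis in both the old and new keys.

Chords diatonic to G minor: Gm, Adim, Bb, Cm, Dm, Eb, F.
Reading the progression, the first chord not in that set is C, so the modulation leaves G minor there.
The chord immediately before C is Dm, which is diatonic to both keys: v in G minor and vi in F major.

Dm — v in G minor, vi in F major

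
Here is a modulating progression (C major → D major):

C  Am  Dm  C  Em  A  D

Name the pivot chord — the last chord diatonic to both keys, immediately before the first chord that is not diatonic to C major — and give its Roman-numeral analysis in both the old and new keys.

Em — iii in C major, ii in D major

Chords diatonic to C major: C, Dm, Em, F, G, Am, Bdim.
Reading the progression, the first chord not in that set is A, so the modulation leaves C major there.
The chord immediately before A is Em, which is diatonic to both keys: iii in C major and ii in D major.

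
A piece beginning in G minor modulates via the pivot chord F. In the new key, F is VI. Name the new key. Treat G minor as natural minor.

A minor

The numeral VI denotes a major triad on scale degree 6. With F on degree 6, the tonic of the new key is A.
Degree 6 carries a major triad in minor keys, so the destination is A minor.
Check: the diatonic triads of A minor (natural minor) are Am (i), Bdim (ii°), C (III), Dm (iv), Em (v), F (VI), G (VII) — F is indeed VI.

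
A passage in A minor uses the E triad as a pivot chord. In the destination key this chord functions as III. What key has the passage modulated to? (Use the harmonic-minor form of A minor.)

C# minor

The numeral III denotes a major triad on scale degree 3. With E on degree 3, the tonic of the new key is C#.
Degree 3 carries a major triad in natural-minor keys, so the destination is C# minor.
Check: the diatonic triads of C# minor (natural minor) are C#m (i), D#dim (ii°), E (III), F#m (iv), G#m (v), A (VI), B (VII) — E is indeed III.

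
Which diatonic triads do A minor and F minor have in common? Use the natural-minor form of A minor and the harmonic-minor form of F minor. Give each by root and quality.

Triads in A minor (natural minor): Am (i), Bdim (ii°), C (III), Dm (iv), Em (v), F (VI), G (VII).
Triads in F minor (harmonic minor): Fm (i), Gdim (ii°), Abaug (III+), Bbm (iv), C (V), Db (VI), Edim (vii°).
Shared triads with their functions: C (III in A minor, V in F minor).

C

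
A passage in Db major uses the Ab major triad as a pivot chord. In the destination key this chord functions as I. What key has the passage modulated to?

The numeral I denotes a major triad on scale degree 1. With Ab on degree 1, the tonic of the new key is Ab.
Degree 1 carries a major triad in major keys, so the destination is Ab major.
Check: the diatonic triads of Ab major are Ab (I), Bbm (ii), Cm (iii), Db (IV), Eb (V), Fm (vi), Gdim (vii°) — Ab major is indeed I.

Ab major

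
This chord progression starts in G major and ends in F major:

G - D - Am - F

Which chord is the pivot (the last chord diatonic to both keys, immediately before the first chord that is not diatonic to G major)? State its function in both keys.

Chords diatonic to G major: G, Am, Bm, C, D, Em, F#dim.
Reading the progression, the first chord not in that set is F, so the modulation leaves G major there.
The chord immediately before F is Am, which is diatonic to both keys: ii in G major and iii in F major.

Am — ii in G major, iii in F major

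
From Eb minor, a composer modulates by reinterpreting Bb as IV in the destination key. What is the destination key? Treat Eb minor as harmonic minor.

The numeral IV denotes a major triad on scale degree 4. With Bb on degree 4, the tonic of the new key is F.
Degree 4 carries a major triad in major keys, so the destination is F major.
Check: the diatonic triads of F major are F (I), Gm (ii), Am (iii), Bb (IV), C (V), Dm (vi), Edim (vii°) — Bb is indeed IV.

F major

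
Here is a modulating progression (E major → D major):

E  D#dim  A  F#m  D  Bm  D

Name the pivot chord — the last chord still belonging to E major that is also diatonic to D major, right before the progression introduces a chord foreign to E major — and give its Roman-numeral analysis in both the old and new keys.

F#m — ii in E major, iii in D major

Chords diatonic to E major: E, F#m, G#m, A, B, C#m, D#dim.
Reading the progression, the first chord not in that set is D, so the modulation leaves E major there.
The chord immediately before D is F#m, which is diatonic to both keys: ii in E major and iii in D major.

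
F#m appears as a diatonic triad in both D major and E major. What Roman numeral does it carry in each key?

The scale of D major is D E F# G A B C#; F# is degree 3, and the triad built there (F#-A-C#) is minor, so it is iii.
The scale of E major is E F# G# A B C# D#; F# is degree 2, and the triad built there (F#-A-C#) is minor, so it is ii.

iii in D major; ii in E major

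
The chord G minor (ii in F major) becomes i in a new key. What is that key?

G minor

The numeral i denotes a minor triad on scale degree 1. With G on degree 1, the tonic of the new key is G.
Degree 1 carries a minor triad in minor keys, so the destination is G minor.
Check: the diatonic triads of G minor (natural minor) are Gm (i), Adim (ii°), Bb (III), Cm (iv), Dm (v), Eb (VI), F (VII) — G minor is indeed i.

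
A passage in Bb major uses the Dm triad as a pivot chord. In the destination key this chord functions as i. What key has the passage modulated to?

D minor

The numeral i denotes a minor triad on scale degree 1. With D on degree 1, the tonic of the new key is D.
Degree 1 carries a minor triad in minor keys, so the destination is D minor.
Check: the diatonic triads of D minor (natural minor) are Dm (i), Edim (ii°), F (III), Gm (iv), Am (v), Bb (VI), C (VII) — Dm is indeed i.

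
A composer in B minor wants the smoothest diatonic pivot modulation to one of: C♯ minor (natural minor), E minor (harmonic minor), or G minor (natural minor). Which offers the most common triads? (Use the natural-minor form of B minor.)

Triads of B minor (natural minor): Bm (i), C♯dim (ii°), D (III), Em (iv), F♯m (v), G (VI), A (VII).
C♯ minor (natural minor) shares 2: F♯m, A.
E minor (harmonic minor) shares 1: Em.
G minor (natural minor) shares 0: none.
The most common triads (2) are shared with C♯ minor.

C♯ minor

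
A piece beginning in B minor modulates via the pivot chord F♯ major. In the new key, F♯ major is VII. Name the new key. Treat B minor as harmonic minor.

G♯ minor

The numeral VII denotes a major triad on scale degree 7. With F♯ on degree 7, the tonic of the new key is G♯.
Degree 7 carries a major triad in natural-minor keys, so the destination is G♯ minor.
Check: the diatonic triads of G♯ minor (natural minor) are G♯m (i), A♯dim (ii°), B (III), C♯m (iv), D♯m (v), E (VI), F♯ (VII) — F♯ major is indeed VII.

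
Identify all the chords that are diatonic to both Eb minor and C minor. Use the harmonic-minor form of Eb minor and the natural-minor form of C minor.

Bb, Ddim

Triads in Eb minor (harmonic minor): Ebm (i), Fdim (ii°), Gbaug (III+), Abm (iv), Bb (V), Cb (VI), Ddim (vii°).
Triads in C minor (natural minor): Cm (i), Ddim (ii°), Eb (III), Fm (iv), Gm (v), Ab (VI), Bb (VII).
Shared triads with their functions: Bb (V in Eb minor, VII in C minor); Ddim (vii° in Eb minor, ii° in C minor).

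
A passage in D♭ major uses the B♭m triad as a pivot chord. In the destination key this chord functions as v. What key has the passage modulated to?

E♭ minor

The numeral v denotes a minor triad on scale degree 5. With B♭ on degree 5, the tonic of the new key is E♭.
Degree 5 carries a minor triad in natural-minor keys, so the destination is E♭ minor.
Check: the diatonic triads of E♭ minor (natural minor) are E♭m (i), Fdim (ii°), G♭ (III), A♭m (iv), B♭m (v), C♭ (VI), D♭ (VII) — B♭m is indeed v.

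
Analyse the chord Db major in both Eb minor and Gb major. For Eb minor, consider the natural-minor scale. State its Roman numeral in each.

VII in Eb minor; V in Gb major

The scale of Eb minor (natural minor) is Eb F Gb Ab Bb Cb Db; Db is degree 7, and the triad built there (Db-F-Ab) is major, so it is VII.
The scale of Gb major is Gb Ab Bb Cb Db Eb F; Db is degree 5, and the triad built there (Db-F-Ab) is major, so it is V.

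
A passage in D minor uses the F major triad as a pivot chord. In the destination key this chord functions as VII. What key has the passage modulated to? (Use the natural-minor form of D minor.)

G minor

The numeral VII denotes a major triad on scale degree 7. With F on degree 7, the tonic of the new key is G.
Degree 7 carries a major triad in natural-minor keys, so the destination is G minor.
Check: the diatonic triads of G minor (natural minor) are Gm (i), Adim (ii°), Bb (III), Cm (iv), Dm (v), Eb (VI), F (VII) — F major is indeed VII.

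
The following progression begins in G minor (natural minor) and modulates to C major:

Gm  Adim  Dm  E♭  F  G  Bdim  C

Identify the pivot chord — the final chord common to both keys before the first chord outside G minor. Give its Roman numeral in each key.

F — VII in G minor, IV in C major

Chords diatonic to G minor: Gm, Adim, B♭, Cm, Dm, E♭, F.
Reading the progression, the first chord not in that set is G, so the modulation leaves G minor there.
The chord immediately before G is F, which is diatonic to both keys: VII in G minor and IV in C major.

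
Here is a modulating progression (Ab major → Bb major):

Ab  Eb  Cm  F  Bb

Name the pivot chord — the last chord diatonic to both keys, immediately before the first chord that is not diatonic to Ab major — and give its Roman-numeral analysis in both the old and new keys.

Chords diatonic to Ab major: Ab, Bbm, Cm, Db, Eb, Fm, Gdim.
Reading the progression, the first chord not in that set is F, so the modulation leaves Ab major there.
The chord immediately before F is Cm, which is diatonic to both keys: iii in Ab major and ii in Bb major.

Cm — iii in Ab major, ii in Bb major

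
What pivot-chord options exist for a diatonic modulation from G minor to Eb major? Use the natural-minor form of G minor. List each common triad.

Gm, Bb, Cm, Eb

Triads in G minor (natural minor): Gm (i), Adim (ii°), Bb (III), Cm (iv), Dm (v), Eb (VI), F (VII).
Triads in Eb major: Eb (I), Fm (ii), Gm (iii), Ab (IV), Bb (V), Cm (vi), Ddim (vii°).
Shared triads with their functions: Gm (i in G minor, iii in Eb major); Bb (III in G minor, V in Eb major); Cm (iv in G minor, vi in Eb major); Eb (VI in G minor, I in Eb major).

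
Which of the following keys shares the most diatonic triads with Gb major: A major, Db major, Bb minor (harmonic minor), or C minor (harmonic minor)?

Db major

Triads of Gb major: Gb (I), Abm (ii), Bbm (iii), Cb (IV), Db (V), Ebm (vi), Fdim (vii°).
A major shares 0: none.
Db major shares 4: Gb, Bbm, Db, Ebm.
Bb minor (harmonic minor) shares 3: Gb, Bbm, Ebm.
C minor (harmonic minor) shares 0: none.
The most common triads (4) are shared with Db major.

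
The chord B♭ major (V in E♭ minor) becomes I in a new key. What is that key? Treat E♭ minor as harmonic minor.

The numeral I denotes a major triad on scale degree 1. With B♭ on degree 1, the tonic of the new key is B♭.
Degree 1 carries a major triad in major keys, so the destination is B♭ major.
Check: the diatonic triads of B♭ major are B♭ (I), Cm (ii), Dm (iii), E♭ (IV), F (V), Gm (vi), Adim (vii°) — B♭ major is indeed I.

B♭ major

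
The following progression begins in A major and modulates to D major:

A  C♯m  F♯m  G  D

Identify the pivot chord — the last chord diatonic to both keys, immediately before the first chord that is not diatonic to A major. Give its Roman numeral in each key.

F♯m — vi in A major, iii in D major

Chords diatonic to A major: A, Bm, C♯m, D, E, F♯m, G♯dim.
Reading the progression, the first chord not in that set is G, so the modulation leaves A major there.
The chord immediately before G is F♯m, which is diatonic to both keys: vi in A major and iii in D major.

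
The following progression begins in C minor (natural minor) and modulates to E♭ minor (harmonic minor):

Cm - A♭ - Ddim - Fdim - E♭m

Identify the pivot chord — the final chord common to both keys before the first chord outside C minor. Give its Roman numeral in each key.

Ddim — ii° in C minor, vii° in E♭ minor

Chords diatonic to C minor: Cm, Ddim, E♭, Fm, Gm, A♭, B♭.
Reading the progression, the first chord not in that set is Fdim, so the modulation leaves C minor there.
The chord immediately before Fdim is Ddim, which is diatonic to both keys: ii° in C minor and vii° in E♭ minor.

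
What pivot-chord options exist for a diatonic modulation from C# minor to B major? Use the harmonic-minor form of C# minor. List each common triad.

Triads in C# minor (harmonic minor): C#m (i), D#dim (ii°), Eaug (III+), F#m (iv), G# (V), A (VI), B#dim (vii°).
Triads in B major: B (I), C#m (ii), D#m (iii), E (IV), F# (V), G#m (vi), A#dim (vii°).
Shared triads with their functions: C#m (i in C# minor, ii in B major).

C#m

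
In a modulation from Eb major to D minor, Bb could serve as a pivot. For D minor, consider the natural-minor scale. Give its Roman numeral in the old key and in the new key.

The scale of Eb major is Eb F G Ab Bb C D; Bb is degree 5, and the triad built there (Bb-D-F) is major, so it is V.
The scale of D minor (natural minor) is D E F G A Bb C; Bb is degree 6, and the triad built there (Bb-D-F) is major, so it is VI.

V in Eb major; VI in D minor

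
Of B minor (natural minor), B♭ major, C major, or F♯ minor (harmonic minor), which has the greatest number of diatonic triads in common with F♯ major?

F♯ minor

Triads of F♯ major: F♯ major (I), G♯ minor (ii), A♯ minor (iii), B major (IV), C♯ major (V), D♯ minor (vi), E♯ diminished (vii°).
B minor (natural minor) shares 0: none.
B♭ major shares 0: none.
C major shares 0: none.
F♯ minor (harmonic minor) shares 2: C♯, E♯dim.
The most common triads (2) are shared with F♯ minor.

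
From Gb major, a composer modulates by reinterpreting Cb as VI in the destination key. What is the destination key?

The numeral VI denotes a major triad on scale degree 6. With Cb on degree 6, the tonic of the new key is Eb.
Degree 6 carries a major triad in minor keys, so the destination is Eb minor.
Check: the diatonic triads of Eb minor (natural minor) are Ebm (i), Fdim (ii°), Gb (III), Abm (iv), Bbm (v), Cb (VI), Db (VII) — Cb is indeed VI.

Eb minor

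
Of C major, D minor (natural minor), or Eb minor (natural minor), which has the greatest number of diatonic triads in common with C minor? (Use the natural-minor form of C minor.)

D minor

Triads of C minor (natural minor): C minor (i), D diminished (ii°), Eb major (III), F minor (iv), G minor (v), Ab major (VI), Bb major (VII).
C major shares 0: none.
D minor (natural minor) shares 2: Gm, Bb.
Eb minor (natural minor) shares 0: none.
The most common triads (2) are shared with D minor.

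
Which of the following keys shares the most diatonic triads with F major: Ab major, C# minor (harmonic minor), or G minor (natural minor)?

G minor

Triads of F major: F major (I), G minor (ii), A minor (iii), Bb major (IV), C major (V), D minor (vi), E diminished (vii°).
Ab major shares 0: none.
C# minor (harmonic minor) shares 0: none.
G minor (natural minor) shares 4: F, Gm, Bb, Dm.
The most common triads (4) are shared with G minor.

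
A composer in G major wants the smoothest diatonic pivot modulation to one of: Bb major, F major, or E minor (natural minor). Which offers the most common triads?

E minor

Triads of G major: G major (I), A minor (ii), B minor (iii), C major (IV), D major (V), E minor (vi), F# diminished (vii°).
Bb major shares 0: none.
F major shares 2: Am, C.
E minor (natural minor) shares 7: G, Am, Bm, C, D, Em, F#dim.
The most common triads (7) are shared with E minor.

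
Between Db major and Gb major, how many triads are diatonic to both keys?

Diatonic triads of Db major: Db (I), Ebm (ii), Fm (iii), Gb (IV), Ab (V), Bbm (vi), Cdim (vii°).
Diatonic triads of Gb major: Gb (I), Abm (ii), Bbm (iii), Cb (IV), Db (V), Ebm (vi), Fdim (vii°).
Matching root and quality in both lists: Db, Ebm, Gb, Bbm.
That gives 4 common triads.

4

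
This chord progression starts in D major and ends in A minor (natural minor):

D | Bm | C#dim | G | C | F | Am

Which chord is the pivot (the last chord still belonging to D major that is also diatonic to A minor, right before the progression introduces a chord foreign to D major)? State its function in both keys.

Chords diatonic to D major: D, Em, F#m, G, A, Bm, C#dim.
Reading the progression, the first chord not in that set is C, so the modulation leaves D major there.
The chord immediately before C is G, which is diatonic to both keys: IV in D major and VII in A minor.

G — IV in D major, VII in A minor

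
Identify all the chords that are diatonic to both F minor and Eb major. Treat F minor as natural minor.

Triads in F minor (natural minor): Fm (i), Gdim (ii°), Ab (III), Bbm (iv), Cm (v), Db (VI), Eb (VII).
Triads in Eb major: Eb (I), Fm (ii), Gm (iii), Ab (IV), Bb (V), Cm (vi), Ddim (vii°).
Shared triads with their functions: Fm (i in F minor, ii in Eb major); Ab (III in F minor, IV in Eb major); Cm (v in F minor, vi in Eb major); Eb (VII in F minor, I in Eb major).

Fm, Ab, Cm, Eb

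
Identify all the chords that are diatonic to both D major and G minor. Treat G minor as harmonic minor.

D

Triads in D major: D (I), Em (ii), F#m (iii), G (IV), A (V), Bm (vi), C#dim (vii°).
Triads in G minor (harmonic minor): Gm (i), Adim (ii°), Bbaug (III+), Cm (iv), D (V), Eb (VI), F#dim (vii°).
Shared triads with their functions: D (I in D major, V in G minor).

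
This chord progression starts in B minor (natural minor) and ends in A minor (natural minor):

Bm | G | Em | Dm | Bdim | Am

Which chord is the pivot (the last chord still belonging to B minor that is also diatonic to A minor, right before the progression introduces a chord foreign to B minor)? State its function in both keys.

Em — iv in B minor, v in A minor

Chords diatonic to B minor: Bm, C#dim, D, Em, F#m, G, A.
Reading the progression, the first chord not in that set is Dm, so the modulation leaves B minor there.
The chord immediately before Dm is Em, which is diatonic to both keys: iv in B minor and v in A minor.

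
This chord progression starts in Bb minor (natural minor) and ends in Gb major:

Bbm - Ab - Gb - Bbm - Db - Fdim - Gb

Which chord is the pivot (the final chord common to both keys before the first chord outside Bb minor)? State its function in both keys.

Chords diatonic to Bb minor: Bbm, Cdim, Db, Ebm, Fm, Gb, Ab.
Reading the progression, the first chord not in that set is Fdim, so the modulation leaves Bb minor there.
The chord immediately before Fdim is Db, which is diatonic to both keys: III in Bb minor and V in Gb major.

Db — III in Bb minor, V in Gb major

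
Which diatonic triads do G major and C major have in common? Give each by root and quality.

Triads in G major: G major (I), A minor (ii), B minor (iii), C major (IV), D major (V), E minor (vi), F# diminished (vii°).
Triads in C major: C major (I), D minor (ii), E minor (iii), F major (IV), G major (V), A minor (vi), B diminished (vii°).
Shared triads with their functions: G major (I in G major, V in C major); A minor (ii in G major, vi in C major); C major (IV in G major, I in C major); E minor (vi in G major, iii in C major).

G, Am, C, Em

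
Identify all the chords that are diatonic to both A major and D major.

A, Bm, D, F#m

Triads in A major: A (I), Bm (ii), C#m (iii), D (IV), E (V), F#m (vi), G#dim (vii°).
Triads in D major: D (I), Em (ii), F#m (iii), G (IV), A (V), Bm (vi), C#dim (vii°).
Shared triads with their functions: A (I in A major, V in D major); Bm (ii in A major, vi in D major); D (IV in A major, I in D major); F#m (vi in A major, iii in D major).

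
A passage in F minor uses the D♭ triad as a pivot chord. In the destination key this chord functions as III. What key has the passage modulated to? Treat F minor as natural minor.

The numeral III denotes a major triad on scale degree 3. With D♭ on degree 3, the tonic of the new key is B♭.
Degree 3 carries a major triad in natural-minor keys, so the destination is B♭ minor.
Check: the diatonic triads of B♭ minor (natural minor) are B♭m (i), Cdim (ii°), D♭ (III), E♭m (iv), Fm (v), G♭ (VI), A♭ (VII) — D♭ is indeed III.

B♭ minor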